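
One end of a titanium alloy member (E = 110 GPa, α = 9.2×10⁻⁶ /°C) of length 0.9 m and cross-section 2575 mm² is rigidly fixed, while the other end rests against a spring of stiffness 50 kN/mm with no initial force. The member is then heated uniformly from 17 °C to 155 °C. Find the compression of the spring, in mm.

Free thermal expansion: δ_free = αΔT L = 9.2×10⁻⁶ × 138 × 900 = 1.143 mm.
With a force P in the spring, the elastic change of the member is PL/(AE) and that of the spring is P/k; compatibility requires their sum to equal δ_free.
So P = δ_free / [L/(AE) + 1/k] = 1.143 / [ 900/(2575×110×10³) + 1/(50×10³) ].
P = 1.143 / 2.318×10⁻⁵ = 49300 N.
Spring compression = P/k = 49300/(50×10³) = 0.986 mm.

δ ≈ 0.986 mm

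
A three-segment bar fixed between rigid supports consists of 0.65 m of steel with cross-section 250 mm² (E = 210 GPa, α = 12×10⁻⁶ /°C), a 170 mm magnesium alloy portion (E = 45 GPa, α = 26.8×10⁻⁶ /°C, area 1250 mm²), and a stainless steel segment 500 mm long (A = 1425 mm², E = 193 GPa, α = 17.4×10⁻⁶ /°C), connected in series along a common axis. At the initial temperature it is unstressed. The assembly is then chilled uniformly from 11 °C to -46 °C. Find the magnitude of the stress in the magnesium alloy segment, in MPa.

σ ≈ 55.8 MPa (tensile)

With the walls removed the bar would change length by δ_free = Σ αᵢΔT Lᵢ = 12×10⁻⁶×57×650 + 26.8×10⁻⁶×57×170 + 17.4×10⁻⁶×57×500 = 1.2 mm.
The walls prevent any net length change, so an axial force P (same in every segment) develops. Compatibility: P · Σ Lᵢ/(AᵢEᵢ) = δ_free.
Σ Lᵢ/(AᵢEᵢ) = 650/(250×210×10³) + 170/(1250×45×10³) + 500/(1425×193×10³) = 1.722×10⁻⁵ mm/N.
Hence P = δ_free / Σ(L/AE) = 1.2/1.722×10⁻⁵ = 69.69 kN (tensile).
σ_{magnesium alloy} = P / A = 69690 / 1250 = 55.75 MPa.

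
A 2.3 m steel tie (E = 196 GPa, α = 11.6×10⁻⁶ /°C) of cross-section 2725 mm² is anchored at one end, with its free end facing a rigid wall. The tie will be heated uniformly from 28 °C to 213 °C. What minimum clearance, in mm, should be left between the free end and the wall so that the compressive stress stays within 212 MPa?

Free expansion if unrestrained: δ_free = αΔT L = 11.6×10⁻⁶ × 185 × 2300 = 4.936 mm.
At the allowable stress the elastic shortening the wall may impose is σL/E = 212 × 2300 / (196×10³) = 2.488 mm.
The gap must absorb the remainder: g_min = 4.936 − 2.488 = 2.448 mm.

g ≈ 2.45 mm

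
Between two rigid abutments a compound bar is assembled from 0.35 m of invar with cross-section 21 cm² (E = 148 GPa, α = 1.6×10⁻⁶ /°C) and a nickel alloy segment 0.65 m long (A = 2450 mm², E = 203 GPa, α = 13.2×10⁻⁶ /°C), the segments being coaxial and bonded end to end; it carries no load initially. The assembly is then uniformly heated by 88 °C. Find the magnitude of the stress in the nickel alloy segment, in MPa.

σ ≈ 135 MPa (compressive)

If the supports were absent, the total length change would be Σ αᵢΔT Lᵢ = 1.6×10⁻⁶×88×350 + 13.2×10⁻⁶×88×650 = 0.8043 mm.
The walls prevent any net length change, so an axial force P (same in every segment) develops. Compatibility: P · Σ Lᵢ/(AᵢEᵢ) = δ_free.
Σ Lᵢ/(AᵢEᵢ) = 350/(2100×148×10³) + 650/(2450×203×10³) = 2.433×10⁻⁶ mm/N.
Hence P = δ_free / Σ(L/AE) = 0.8043/2.433×10⁻⁶ = 330.6 kN (compressive).
σ_{nickel alloy} = P / A = 330600 / 2450 = 134.9 MPa.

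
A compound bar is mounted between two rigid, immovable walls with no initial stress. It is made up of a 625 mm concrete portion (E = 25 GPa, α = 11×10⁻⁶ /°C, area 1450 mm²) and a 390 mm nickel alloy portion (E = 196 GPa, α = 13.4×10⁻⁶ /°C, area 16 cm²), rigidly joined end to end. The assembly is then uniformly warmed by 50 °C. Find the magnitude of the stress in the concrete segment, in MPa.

σ ≈ 22.6 MPa (compressive)

If the supports were absent, the total length change would be Σ αᵢΔT Lᵢ = 11×10⁻⁶×50×625 + 13.4×10⁻⁶×50×390 = 0.6051 mm.
The walls prevent any net length change, so an axial force P (same in every segment) develops. Compatibility: P · Σ Lᵢ/(AᵢEᵢ) = δ_free.
Σ Lᵢ/(AᵢEᵢ) = 625/(1450×25×10³) + 390/(1600×196×10³) = 1.849×10⁻⁵ mm/N.
So P = 0.6051 / 1.849×10⁻⁵ = 32.73 kN, compressive.
σ_{concrete} = P / A = 32730 / 1450 = 22.57 MPa.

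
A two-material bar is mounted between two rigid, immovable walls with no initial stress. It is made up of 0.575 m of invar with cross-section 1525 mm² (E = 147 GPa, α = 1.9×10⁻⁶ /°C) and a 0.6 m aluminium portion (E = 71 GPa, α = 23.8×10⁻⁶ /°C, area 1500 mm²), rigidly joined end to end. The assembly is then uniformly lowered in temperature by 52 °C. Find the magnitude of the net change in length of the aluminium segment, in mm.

|ΔL| ≈ 0.193 mm

Free thermal contraction of the whole bar: Σ αᵢΔT Lᵢ = 1.9×10⁻⁶×52×575 + 23.8×10⁻⁶×52×600 = 0.7994 mm.
The rigid supports impose zero overall length change; the single axial force P common to all segments must satisfy P Σ Lᵢ/(AᵢEᵢ) = δ_free.
Σ Lᵢ/(AᵢEᵢ) = 575/(1525×147×10³) + 600/(1500×71×10³) = 8.199×10⁻⁶ mm/N.
Hence P = δ_free / Σ(L/AE) = 0.7994/8.199×10⁻⁶ = 97.5 kN (tensile).
For the aluminium segment, free thermal change = 23.8×10⁻⁶×52×600 = 0.7426 mm and elastic change from P = 97500×600/(1500×71×10³) = 0.5493 mm; these oppose, so the net change is 0.193 mm (segment shortens).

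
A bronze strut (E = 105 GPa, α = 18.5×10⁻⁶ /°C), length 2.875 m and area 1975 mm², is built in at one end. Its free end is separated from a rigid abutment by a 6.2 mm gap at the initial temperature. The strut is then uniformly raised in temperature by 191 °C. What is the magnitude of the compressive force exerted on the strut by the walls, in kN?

P ≈ 286 kN

Unrestrained expansion: δ_free = αΔT L = 18.5×10⁻⁶ × 191 × 2875 = 10.16 mm.
The gap closes (δ_free > 6.2 mm) and the wall then resists a further 10.16 − 6.2 = 3.959 mm of expansion.
Compatibility: PL/(AE) = 3.959 mm, so σ = P/A = E × (3.959/2875) = 144.6 MPa.
Force on the wall = σA = 144.6 × 1975 mm² = 285.6 kN.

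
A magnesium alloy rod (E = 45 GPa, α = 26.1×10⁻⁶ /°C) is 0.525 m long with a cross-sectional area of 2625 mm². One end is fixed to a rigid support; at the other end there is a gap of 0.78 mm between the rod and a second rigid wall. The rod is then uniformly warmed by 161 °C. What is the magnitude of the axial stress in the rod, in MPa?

σ ≈ 122 MPa (compressive)

Unrestrained expansion: δ_free = αΔT L = 26.1×10⁻⁶ × 161 × 525 = 2.206 mm.
This exceeds the 0.78 mm gap, so the wall pushes back. The portion of expansion that must be recovered elastically is δ_free − gap = 2.206 − 0.78 = 1.426 mm.
That suppressed elongation corresponds to σ = E·Δ/L = 45×10³ × 1.426/525 = 122.2 MPa.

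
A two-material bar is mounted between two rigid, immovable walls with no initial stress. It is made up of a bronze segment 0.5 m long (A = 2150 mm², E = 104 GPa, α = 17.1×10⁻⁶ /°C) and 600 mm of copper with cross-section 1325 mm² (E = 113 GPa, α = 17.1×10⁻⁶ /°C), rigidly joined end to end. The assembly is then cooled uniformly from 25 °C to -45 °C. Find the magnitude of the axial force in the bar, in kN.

P ≈ 211 kN (tensile)

With the walls removed the bar would change length by δ_free = Σ αᵢΔT Lᵢ = 17.1×10⁻⁶×70×500 + 17.1×10⁻⁶×70×600 = 1.317 mm.
The rigid supports impose zero overall length change; the single axial force P common to all segments must satisfy P Σ Lᵢ/(AᵢEᵢ) = δ_free.
Σ Lᵢ/(AᵢEᵢ) = 500/(2150×104×10³) + 600/(1325×113×10³) = 6.243×10⁻⁶ mm/N.
So P = 1.317 / 6.243×10⁻⁶ = 210.9 kN, tensile.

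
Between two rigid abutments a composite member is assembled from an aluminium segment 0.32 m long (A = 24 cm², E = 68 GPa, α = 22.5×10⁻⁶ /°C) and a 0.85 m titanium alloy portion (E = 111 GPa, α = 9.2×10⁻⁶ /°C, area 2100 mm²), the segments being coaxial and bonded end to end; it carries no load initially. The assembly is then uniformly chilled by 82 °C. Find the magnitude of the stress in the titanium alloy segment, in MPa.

Free thermal contraction of the whole bar: Σ αᵢΔT Lᵢ = 22.5×10⁻⁶×82×320 + 9.2×10⁻⁶×82×850 = 1.232 mm.
The walls prevent any net length change, so an axial force P (same in every segment) develops. Compatibility: P · Σ Lᵢ/(AᵢEᵢ) = δ_free.
The series flexibility is Σ Lᵢ/(AᵢEᵢ) = 320/(2400×68×10³) + 850/(2100×111×10³) = 5.607×10⁻⁶ mm/N.
P = 1.232 / 5.607×10⁻⁶ = 219600 N = 219.6 kN, tensile.
σ_{titanium alloy} = P / A = 219600 / 2100 = 104.6 MPa.

σ ≈ 105 MPa (tensile)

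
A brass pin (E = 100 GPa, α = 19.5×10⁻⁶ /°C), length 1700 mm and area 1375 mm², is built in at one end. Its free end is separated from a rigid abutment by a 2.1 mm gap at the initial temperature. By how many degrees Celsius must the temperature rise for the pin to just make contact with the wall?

ΔT ≈ 63.3 °C

The gap closes when αΔT L = 2.1 mm, since the pin is still unstressed at that instant.
So ΔT = g/(αL) = 2.1/(19.5×10⁻⁶ × 1700) = 63.35 °C.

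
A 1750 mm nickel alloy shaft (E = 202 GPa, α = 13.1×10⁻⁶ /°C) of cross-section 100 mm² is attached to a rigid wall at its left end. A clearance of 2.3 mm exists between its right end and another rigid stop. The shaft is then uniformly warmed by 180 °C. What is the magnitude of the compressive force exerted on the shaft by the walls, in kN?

P ≈ 21.1 kN

If the wall were absent the shaft would grow by αΔT L = 13.1×10⁻⁶ × 180 × 1750 = 4.127 mm.
This exceeds the 2.3 mm gap, so the wall pushes back. The portion of expansion that must be recovered elastically is δ_free − gap = 4.127 − 2.3 = 1.827 mm.
That suppressed elongation corresponds to σ = E·Δ/L = 202×10³ × 1.827/1750 = 210.8 MPa.
Force on the wall = σA = 210.8 × 100 mm² = 21.08 kN.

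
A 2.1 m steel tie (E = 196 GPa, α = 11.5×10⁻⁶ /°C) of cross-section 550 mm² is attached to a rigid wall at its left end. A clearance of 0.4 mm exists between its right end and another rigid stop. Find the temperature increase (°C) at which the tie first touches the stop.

ΔT ≈ 16.6 °C

Contact occurs when the free expansion equals the gap: αΔT L = 0.4 mm.
ΔT = 0.4 / (11.5×10⁻⁶ × 2100) = 16.56 °C.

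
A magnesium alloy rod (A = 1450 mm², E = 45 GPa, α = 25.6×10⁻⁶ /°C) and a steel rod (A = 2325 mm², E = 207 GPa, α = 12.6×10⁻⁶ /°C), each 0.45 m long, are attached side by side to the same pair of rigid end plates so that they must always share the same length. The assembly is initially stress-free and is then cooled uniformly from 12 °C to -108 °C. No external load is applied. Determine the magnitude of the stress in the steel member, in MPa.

σ ≈ 38.6 MPa (compressive)

The magnesium alloy has the larger α, so on cooling it would change length more than the steel if both were free. The rigid plates force a common final length, so the magnesium alloy is put into tension and the steel into compression, with equal and opposite forces P (no external load).
Setting the final lengths equal and cancelling L: (α₁ − α₂)ΔT = P/(A₁E₁) + P/(A₂E₂).
|α₁ − α₂|·ΔT = 13×10⁻⁶ × 120 = 0.00156.
1/(A₁E₁) + 1/(A₂E₂) = 1/(1450×45×10³) + 1/(2325×207×10³) = 1.74×10⁻⁸ N⁻¹.
P = 0.00156 / 1.74×10⁻⁸ = 89640 N = 89.64 kN.
σ_{steel} = P/A₂ = 89640/2325 = 38.55 MPa, compressive.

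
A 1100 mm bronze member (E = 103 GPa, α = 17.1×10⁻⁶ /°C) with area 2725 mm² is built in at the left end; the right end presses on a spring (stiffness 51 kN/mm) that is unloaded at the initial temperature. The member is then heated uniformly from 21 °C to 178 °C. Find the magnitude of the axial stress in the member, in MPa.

The unrestrained thermal change is αΔT L = 17.1×10⁻⁶ × 157 × 1100 = 2.953 mm.
Let P be the compressive force at the spring. The member shortens elastically by PL/(AE) and the spring compresses by P/k; together these equal δ_free.
P [ L/(AE) + 1/k ] = δ_free → P [ 1100/(2725×103×10³) + 1/(51×10³) ] = 2.953.
P = 2.953 / 2.353×10⁻⁵ = 125500 N.
σ = P/A = 125500/2725 = 46.06 MPa.

σ ≈ 46.1 MPa (compressive)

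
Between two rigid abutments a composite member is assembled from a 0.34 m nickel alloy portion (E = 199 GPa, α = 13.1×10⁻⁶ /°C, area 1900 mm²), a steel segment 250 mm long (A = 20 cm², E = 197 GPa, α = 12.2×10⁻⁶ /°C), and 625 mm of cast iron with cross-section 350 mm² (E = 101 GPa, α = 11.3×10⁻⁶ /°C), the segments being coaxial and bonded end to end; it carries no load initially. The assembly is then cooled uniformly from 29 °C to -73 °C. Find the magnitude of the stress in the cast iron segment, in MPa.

If the supports were absent, the total length change would be Σ αᵢΔT Lᵢ = 13.1×10⁻⁶×102×340 + 12.2×10⁻⁶×102×250 + 11.3×10⁻⁶×102×625 = 1.486 mm.
The rigid supports impose zero overall length change; the single axial force P common to all segments must satisfy P Σ Lᵢ/(AᵢEᵢ) = δ_free.
Σ Lᵢ/(AᵢEᵢ) = 340/(1900×199×10³) + 250/(2000×197×10³) + 625/(350×101×10³) = 1.921×10⁻⁵ mm/N.
Hence P = δ_free / Σ(L/AE) = 1.486/1.921×10⁻⁵ = 77.33 kN (tensile).
σ_{cast iron} = P / A = 77330 / 350 = 220.9 MPa.

σ ≈ 221 MPa (tensile)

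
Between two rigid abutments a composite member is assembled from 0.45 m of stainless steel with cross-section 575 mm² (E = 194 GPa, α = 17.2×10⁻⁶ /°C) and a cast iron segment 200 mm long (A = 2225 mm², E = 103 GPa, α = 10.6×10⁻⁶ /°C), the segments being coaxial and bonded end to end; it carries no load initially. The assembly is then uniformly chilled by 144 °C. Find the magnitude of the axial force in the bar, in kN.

P ≈ 289 kN (tensile)

Free thermal contraction of the whole bar: Σ αᵢΔT Lᵢ = 17.2×10⁻⁶×144×450 + 10.6×10⁻⁶×144×200 = 1.42 mm.
Since the ends are fixed, an axial force P builds up, equal in every segment, with P · Σ Lᵢ/(AᵢEᵢ) = δ_free.
The series flexibility is Σ Lᵢ/(AᵢEᵢ) = 450/(575×194×10³) + 200/(2225×103×10³) = 4.907×10⁻⁶ mm/N.
So P = 1.42 / 4.907×10⁻⁶ = 289.4 kN, tensile.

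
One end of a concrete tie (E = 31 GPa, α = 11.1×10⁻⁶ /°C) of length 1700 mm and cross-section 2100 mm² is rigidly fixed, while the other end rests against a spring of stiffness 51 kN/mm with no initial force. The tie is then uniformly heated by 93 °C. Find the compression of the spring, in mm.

δ ≈ 0.753 mm

If the spring were absent the tie would lengthen by αΔT L = 11.1×10⁻⁶ × 93 × 1700 = 1.755 mm.
With a force P in the spring, the elastic change of the tie is PL/(AE) and that of the spring is P/k; compatibility requires their sum to equal δ_free.
P [ L/(AE) + 1/k ] = δ_free → P [ 1700/(2100×31×10³) + 1/(51×10³) ] = 1.755.
P = 1.755 / 4.572×10⁻⁵ = 38380 N.
Spring compression = P/k = 38380/(51×10³) = 0.7526 mm.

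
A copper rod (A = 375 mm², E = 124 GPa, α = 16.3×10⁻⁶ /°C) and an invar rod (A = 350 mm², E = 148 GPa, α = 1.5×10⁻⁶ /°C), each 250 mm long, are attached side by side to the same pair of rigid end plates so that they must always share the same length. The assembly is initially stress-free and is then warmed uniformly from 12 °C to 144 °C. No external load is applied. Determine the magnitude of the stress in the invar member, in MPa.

Both members must finish at the same length. With the larger α, the copper tends to over-expand; the plates restrain it, putting the copper in compression and the invar in tension. With no external load the two internal forces are equal and opposite, magnitude P.
Equating the net (thermal + elastic) strains gives |α₁ − α₂|·ΔT = P·[1/(A₁E₁) + 1/(A₂E₂)].
|α₁ − α₂|·ΔT = 14.8×10⁻⁶ × 132 = 0.001954.
1/(A₁E₁) + 1/(A₂E₂) = 1/(375×124×10³) + 1/(350×148×10³) = 4.081×10⁻⁸ N⁻¹.
So P = 0.001954 / 4.081×10⁻⁸ = 47.87 kN.
σ_{invar} = P/A₂ = 47870/350 = 136.8 MPa, tensile.

σ ≈ 137 MPa (tensile)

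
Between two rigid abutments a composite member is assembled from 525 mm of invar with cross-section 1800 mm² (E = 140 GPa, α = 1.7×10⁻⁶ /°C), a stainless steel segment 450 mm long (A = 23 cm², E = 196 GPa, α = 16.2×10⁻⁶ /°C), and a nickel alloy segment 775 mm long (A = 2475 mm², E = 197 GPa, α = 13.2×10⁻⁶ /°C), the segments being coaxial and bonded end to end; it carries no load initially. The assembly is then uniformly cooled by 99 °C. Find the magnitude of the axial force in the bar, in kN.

P ≈ 390 kN (tensile)

With the walls removed the bar would change length by δ_free = Σ αᵢΔT Lᵢ = 1.7×10⁻⁶×99×525 + 16.2×10⁻⁶×99×450 + 13.2×10⁻⁶×99×775 = 1.823 mm.
The walls prevent any net length change, so an axial force P (same in every segment) develops. Compatibility: P · Σ Lᵢ/(AᵢEᵢ) = δ_free.
The series flexibility is Σ Lᵢ/(AᵢEᵢ) = 525/(1800×140×10³) + 450/(2300×196×10³) + 775/(2475×197×10³) = 4.671×10⁻⁶ mm/N.
P = 1.823 / 4.671×10⁻⁶ = 390200 N = 390.2 kN, tensile.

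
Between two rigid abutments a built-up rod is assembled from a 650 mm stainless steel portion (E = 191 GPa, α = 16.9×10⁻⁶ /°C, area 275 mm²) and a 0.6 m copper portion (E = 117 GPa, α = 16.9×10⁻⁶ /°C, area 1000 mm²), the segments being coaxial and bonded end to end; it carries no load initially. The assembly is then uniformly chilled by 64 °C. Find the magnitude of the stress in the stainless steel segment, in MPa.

If the supports were absent, the total length change would be Σ αᵢΔT Lᵢ = 16.9×10⁻⁶×64×650 + 16.9×10⁻⁶×64×600 = 1.352 mm.
The rigid supports impose zero overall length change; the single axial force P common to all segments must satisfy P Σ Lᵢ/(AᵢEᵢ) = δ_free.
Σ Lᵢ/(AᵢEᵢ) = 650/(275×191×10³) + 600/(1000×117×10³) = 1.75×10⁻⁵ mm/N.
Hence P = δ_free / Σ(L/AE) = 1.352/1.75×10⁻⁵ = 77.24 kN (tensile).
σ_{stainless steel} = P / A = 77240 / 275 = 280.9 MPa.

σ ≈ 281 MPa (tensile)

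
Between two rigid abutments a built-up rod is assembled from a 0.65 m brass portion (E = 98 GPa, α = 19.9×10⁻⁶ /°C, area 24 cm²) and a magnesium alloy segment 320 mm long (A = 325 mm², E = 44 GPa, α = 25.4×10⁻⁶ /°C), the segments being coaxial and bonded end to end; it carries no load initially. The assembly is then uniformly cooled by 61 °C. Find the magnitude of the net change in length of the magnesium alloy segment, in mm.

|ΔL| ≈ 0.648 mm

If the supports were absent, the total length change would be Σ αᵢΔT Lᵢ = 19.9×10⁻⁶×61×650 + 25.4×10⁻⁶×61×320 = 1.285 mm.
The rigid supports impose zero overall length change; the single axial force P common to all segments must satisfy P Σ Lᵢ/(AᵢEᵢ) = δ_free.
The series flexibility is Σ Lᵢ/(AᵢEᵢ) = 650/(2400×98×10³) + 320/(325×44×10³) = 2.514×10⁻⁵ mm/N.
P = 1.285 / 2.514×10⁻⁵ = 51110 N = 51.11 kN, tensile.
For the magnesium alloy segment, free thermal change = 25.4×10⁻⁶×61×320 = 0.4958 mm and elastic change from P = 51110×320/(325×44×10³) = 1.144 mm; these oppose, so the net change is 0.648 mm (segment lengthens).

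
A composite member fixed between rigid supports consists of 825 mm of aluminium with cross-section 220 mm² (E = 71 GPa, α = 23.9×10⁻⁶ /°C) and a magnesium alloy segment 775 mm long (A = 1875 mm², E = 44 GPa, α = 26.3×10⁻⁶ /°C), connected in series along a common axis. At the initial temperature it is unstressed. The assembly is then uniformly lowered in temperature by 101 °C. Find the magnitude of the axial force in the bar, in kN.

P ≈ 65.1 kN (tensile)

With the walls removed the bar would change length by δ_free = Σ αᵢΔT Lᵢ = 23.9×10⁻⁶×101×825 + 26.3×10⁻⁶×101×775 = 4.05 mm.
The rigid supports impose zero overall length change; the single axial force P common to all segments must satisfy P Σ Lᵢ/(AᵢEᵢ) = δ_free.
The series flexibility is Σ Lᵢ/(AᵢEᵢ) = 825/(220×71×10³) + 775/(1875×44×10³) = 6.221×10⁻⁵ mm/N.
P = 4.05 / 6.221×10⁻⁵ = 65100 N = 65.1 kN, tensile.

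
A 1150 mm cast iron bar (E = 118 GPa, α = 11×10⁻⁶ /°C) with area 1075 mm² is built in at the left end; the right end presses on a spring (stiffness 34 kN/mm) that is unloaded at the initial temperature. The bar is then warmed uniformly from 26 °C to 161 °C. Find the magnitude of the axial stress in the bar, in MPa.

σ ≈ 41.3 MPa (compressive)

The unrestrained thermal change is αΔT L = 11×10⁻⁶ × 135 × 1150 = 1.708 mm.
With a force P in the spring, the elastic change of the bar is PL/(AE) and that of the spring is P/k; compatibility requires their sum to equal δ_free.
So P = δ_free / [L/(AE) + 1/k] = 1.708 / [ 1150/(1075×118×10³) + 1/(34×10³) ].
P = 1.708 / 3.848×10⁻⁵ = 44380 N.
σ = P/A = 44380/1075 = 41.29 MPa.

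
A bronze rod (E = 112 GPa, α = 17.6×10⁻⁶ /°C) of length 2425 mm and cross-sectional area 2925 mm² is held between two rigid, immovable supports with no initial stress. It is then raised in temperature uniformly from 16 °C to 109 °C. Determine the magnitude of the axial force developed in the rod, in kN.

P ≈ 536 kN (compressive)

With zero net strain, σ = E·αΔT = 112 GPa × 17.6×10⁻⁶ × 93 = 183.3 MPa.
Then P = σA = 183.3 × 2925 mm² = 536.2 kN, compressive.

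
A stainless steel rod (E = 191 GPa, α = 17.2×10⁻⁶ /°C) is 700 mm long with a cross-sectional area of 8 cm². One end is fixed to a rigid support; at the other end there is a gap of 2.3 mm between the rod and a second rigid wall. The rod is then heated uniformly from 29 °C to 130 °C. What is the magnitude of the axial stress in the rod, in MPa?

σ ≈ 0 MPa

Free thermal elongation = αΔT L = 17.2×10⁻⁶ × 101 × 700 = 1.216 mm.
This is smaller than the 2.3 mm clearance, so the rod expands freely without reaching the stop — the stress is zero.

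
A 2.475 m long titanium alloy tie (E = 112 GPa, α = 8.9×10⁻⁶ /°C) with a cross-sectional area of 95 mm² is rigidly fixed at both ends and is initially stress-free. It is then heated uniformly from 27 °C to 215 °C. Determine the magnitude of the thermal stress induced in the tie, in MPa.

With length fixed, the mechanical strain must cancel the thermal strain αΔT = 8.9×10⁻⁶ × 188 = 1673.2×10⁻⁶.
Hence σ = E·αΔT = 112×10³ × 1673.2×10⁻⁶ = 187.4 MPa, compressive.

σ ≈ 187 MPa (compressive)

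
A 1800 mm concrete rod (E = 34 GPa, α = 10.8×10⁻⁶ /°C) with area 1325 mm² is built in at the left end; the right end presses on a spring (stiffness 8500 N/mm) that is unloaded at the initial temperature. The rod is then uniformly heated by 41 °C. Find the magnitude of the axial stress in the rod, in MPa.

If the spring were absent the rod would lengthen by αΔT L = 10.8×10⁻⁶ × 41 × 1800 = 0.797 mm.
With a force P in the spring, the elastic change of the rod is PL/(AE) and that of the spring is P/k; compatibility requires their sum to equal δ_free.
So P = δ_free / [L/(AE) + 1/k] = 0.797 / [ 1800/(1325×34×10³) + 1/(8500) ].
P = 0.797 / 0.0001576 = 5057 N.
σ = P/A = 5057/1325 = 3.817 MPa.

σ ≈ 3.82 MPa (compressive)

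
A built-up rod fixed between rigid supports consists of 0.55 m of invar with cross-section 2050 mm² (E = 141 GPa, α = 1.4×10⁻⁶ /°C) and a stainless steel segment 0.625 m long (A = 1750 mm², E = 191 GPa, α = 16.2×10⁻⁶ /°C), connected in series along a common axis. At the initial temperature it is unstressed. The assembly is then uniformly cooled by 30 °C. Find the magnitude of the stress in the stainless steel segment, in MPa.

With the walls removed the bar would change length by δ_free = Σ αᵢΔT Lᵢ = 1.4×10⁻⁶×30×550 + 16.2×10⁻⁶×30×625 = 0.3268 mm.
The walls prevent any net length change, so an axial force P (same in every segment) develops. Compatibility: P · Σ Lᵢ/(AᵢEᵢ) = δ_free.
The series flexibility is Σ Lᵢ/(AᵢEᵢ) = 550/(2050×141×10³) + 625/(1750×191×10³) = 3.773×10⁻⁶ mm/N.
P = 0.3268 / 3.773×10⁻⁶ = 86640 N = 86.64 kN, tensile.
σ_{stainless steel} = P / A = 86640 / 1750 = 49.51 MPa.

σ ≈ 49.5 MPa (tensile)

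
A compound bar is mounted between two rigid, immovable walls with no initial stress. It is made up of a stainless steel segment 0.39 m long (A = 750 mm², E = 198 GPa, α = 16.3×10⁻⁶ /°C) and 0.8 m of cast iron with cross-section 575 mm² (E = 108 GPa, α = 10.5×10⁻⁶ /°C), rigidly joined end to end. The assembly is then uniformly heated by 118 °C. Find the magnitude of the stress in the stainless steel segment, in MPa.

σ ≈ 150 MPa (compressive)

With the walls removed the bar would change length by δ_free = Σ αᵢΔT Lᵢ = 16.3×10⁻⁶×118×390 + 10.5×10⁻⁶×118×800 = 1.741 mm.
Since the ends are fixed, an axial force P builds up, equal in every segment, with P · Σ Lᵢ/(AᵢEᵢ) = δ_free.
Σ Lᵢ/(AᵢEᵢ) = 390/(750×198×10³) + 800/(575×108×10³) = 1.551×10⁻⁵ mm/N.
Hence P = δ_free / Σ(L/AE) = 1.741/1.551×10⁻⁵ = 112.3 kN (compressive).
σ_{stainless steel} = P / A = 112300 / 750 = 149.7 MPa.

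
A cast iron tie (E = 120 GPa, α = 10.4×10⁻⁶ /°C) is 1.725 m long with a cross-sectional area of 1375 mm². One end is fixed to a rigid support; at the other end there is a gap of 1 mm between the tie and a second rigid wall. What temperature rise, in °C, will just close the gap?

The gap closes when αΔT L = 1 mm, since the tie is still unstressed at that instant.
ΔT = 1 / (10.4×10⁻⁶ × 1725) = 55.74 °C.

ΔT ≈ 55.7 °C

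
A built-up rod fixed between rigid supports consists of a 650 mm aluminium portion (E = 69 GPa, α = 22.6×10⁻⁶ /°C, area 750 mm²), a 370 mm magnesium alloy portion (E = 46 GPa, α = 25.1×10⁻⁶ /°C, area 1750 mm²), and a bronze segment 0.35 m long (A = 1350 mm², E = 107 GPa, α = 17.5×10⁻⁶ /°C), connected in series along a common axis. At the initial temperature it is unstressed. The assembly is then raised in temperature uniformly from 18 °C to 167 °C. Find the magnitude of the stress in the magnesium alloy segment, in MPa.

σ ≈ 131 MPa (compressive)

Free thermal expansion of the whole bar: Σ αᵢΔT Lᵢ = 22.6×10⁻⁶×149×650 + 25.1×10⁻⁶×149×370 + 17.5×10⁻⁶×149×350 = 4.485 mm.
The rigid supports impose zero overall length change; the single axial force P common to all segments must satisfy P Σ Lᵢ/(AᵢEᵢ) = δ_free.
The series flexibility is Σ Lᵢ/(AᵢEᵢ) = 650/(750×69×10³) + 370/(1750×46×10³) + 350/(1350×107×10³) = 1.958×10⁻⁵ mm/N.
So P = 4.485 / 1.958×10⁻⁵ = 229.1 kN, compressive.
σ_{magnesium alloy} = P / A = 229100 / 1750 = 130.9 MPa.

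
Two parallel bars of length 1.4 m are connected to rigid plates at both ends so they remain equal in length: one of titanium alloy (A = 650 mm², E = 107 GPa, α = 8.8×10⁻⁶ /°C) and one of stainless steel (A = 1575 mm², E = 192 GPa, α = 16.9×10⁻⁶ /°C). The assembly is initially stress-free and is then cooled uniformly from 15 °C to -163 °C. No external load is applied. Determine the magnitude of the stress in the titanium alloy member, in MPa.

The stainless steel has the larger α, so on cooling it would change length more than the titanium alloy if both were free. The rigid plates force a common final length, so the stainless steel is put into tension and the titanium alloy into compression, with equal and opposite forces P (no external load).
Equating the net (thermal + elastic) strains gives |α₁ − α₂|·ΔT = P·[1/(A₁E₁) + 1/(A₂E₂)].
|α₁ − α₂|·ΔT = 8.1×10⁻⁶ × 178 = 0.001442.
1/(A₁E₁) + 1/(A₂E₂) = 1/(650×107×10³) + 1/(1575×192×10³) = 1.769×10⁻⁸ N⁻¹.
P = 0.001442 / 1.769×10⁻⁸ = 81530 N = 81.53 kN.
σ_{titanium alloy} = P/A₁ = 81530/650 = 125.4 MPa, compressive.

σ ≈ 125 MPa (compressive)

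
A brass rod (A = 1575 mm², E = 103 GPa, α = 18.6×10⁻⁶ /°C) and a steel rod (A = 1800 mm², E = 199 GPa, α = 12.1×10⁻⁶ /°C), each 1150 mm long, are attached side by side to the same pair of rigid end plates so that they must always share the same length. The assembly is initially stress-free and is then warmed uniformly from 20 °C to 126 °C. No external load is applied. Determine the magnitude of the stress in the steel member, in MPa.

σ ≈ 42.7 MPa (tensile)

Equilibrium of a rigid end plate with no external load gives equal and opposite internal forces ±P in the two members. Since α_{brass} > α_{steel}, heating drives the brass into compression and the steel into tension.
Equating the net (thermal + elastic) strains gives |α₁ − α₂|·ΔT = P·[1/(A₁E₁) + 1/(A₂E₂)].
|α₁ − α₂|·ΔT = 6.5×10⁻⁶ × 106 = 0.000689.
1/(A₁E₁) + 1/(A₂E₂) = 1/(1575×103×10³) + 1/(1800×199×10³) = 8.956×10⁻⁹ N⁻¹.
P = 0.000689 / 8.956×10⁻⁹ = 76930 N = 76.93 kN.
σ_{steel} = P/A₂ = 76930/1800 = 42.74 MPa, tensile.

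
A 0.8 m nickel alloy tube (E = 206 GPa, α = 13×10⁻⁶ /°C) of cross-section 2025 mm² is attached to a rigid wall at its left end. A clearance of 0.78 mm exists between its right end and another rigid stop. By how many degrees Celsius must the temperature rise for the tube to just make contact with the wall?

Contact occurs when the free expansion equals the gap: αΔT L = 0.78 mm.
ΔT = 0.78 / (13×10⁻⁶ × 800) = 75 °C.

ΔT ≈ 75 °C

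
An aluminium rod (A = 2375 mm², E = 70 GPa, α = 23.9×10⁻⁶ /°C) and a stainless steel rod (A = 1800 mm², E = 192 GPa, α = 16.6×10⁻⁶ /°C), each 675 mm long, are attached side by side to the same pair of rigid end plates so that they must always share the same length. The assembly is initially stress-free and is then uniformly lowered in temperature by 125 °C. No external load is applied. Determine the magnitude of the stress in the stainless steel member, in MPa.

σ ≈ 56.9 MPa (compressive)

Equilibrium of a rigid end plate with no external load gives equal and opposite internal forces ±P in the two members. Since α_{aluminium} > α_{stainless steel}, cooling drives the aluminium into tension and the stainless steel into compression.
Compatibility of the two members (thermal + elastic change equal): (α₁ − α₂)ΔT = P·[1/(A₁E₁) + 1/(A₂E₂)].
|α₁ − α₂|·ΔT = 7.3×10⁻⁶ × 125 = 0.0009125.
1/(A₁E₁) + 1/(A₂E₂) = 1/(2375×70×10³) + 1/(1800×192×10³) = 8.909×10⁻⁹ N⁻¹.
So P = 0.0009125 / 8.909×10⁻⁹ = 102.4 kN.
σ_{stainless steel} = P/A₂ = 102400/1800 = 56.91 MPa, compressive.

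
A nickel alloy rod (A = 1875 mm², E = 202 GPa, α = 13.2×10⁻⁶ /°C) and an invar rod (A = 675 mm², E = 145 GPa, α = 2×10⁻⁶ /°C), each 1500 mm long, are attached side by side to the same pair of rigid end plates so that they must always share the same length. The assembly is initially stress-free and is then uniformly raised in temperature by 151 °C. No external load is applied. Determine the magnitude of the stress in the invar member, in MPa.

σ ≈ 195 MPa (tensile)

Equilibrium of a rigid end plate with no external load gives equal and opposite internal forces ±P in the two members. Since α_{nickel alloy} > α_{invar}, heating drives the nickel alloy into compression and the invar into tension.
Compatibility of the two members (thermal + elastic change equal): (α₁ − α₂)ΔT = P·[1/(A₁E₁) + 1/(A₂E₂)].
|α₁ − α₂|·ΔT = 11.2×10⁻⁶ × 151 = 0.001691.
1/(A₁E₁) + 1/(A₂E₂) = 1/(1875×202×10³) + 1/(675×145×10³) = 1.286×10⁻⁸ N⁻¹.
P = 0.001691 / 1.286×10⁻⁸ = 131500 N = 131.5 kN.
σ_{invar} = P/A₂ = 131500/675 = 194.9 MPa, tensile.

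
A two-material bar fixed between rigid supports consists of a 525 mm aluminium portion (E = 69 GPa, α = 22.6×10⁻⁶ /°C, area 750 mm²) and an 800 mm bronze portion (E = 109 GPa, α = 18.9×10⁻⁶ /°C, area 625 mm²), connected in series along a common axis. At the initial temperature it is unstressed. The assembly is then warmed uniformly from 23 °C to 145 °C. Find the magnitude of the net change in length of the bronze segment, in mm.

Free thermal expansion of the whole bar: Σ αᵢΔT Lᵢ = 22.6×10⁻⁶×122×525 + 18.9×10⁻⁶×122×800 = 3.292 mm.
The rigid supports impose zero overall length change; the single axial force P common to all segments must satisfy P Σ Lᵢ/(AᵢEᵢ) = δ_free.
The series flexibility is Σ Lᵢ/(AᵢEᵢ) = 525/(750×69×10³) + 800/(625×109×10³) = 2.189×10⁻⁵ mm/N.
Hence P = δ_free / Σ(L/AE) = 3.292/2.189×10⁻⁵ = 150.4 kN (compressive).
For the bronze segment, free thermal change = 18.9×10⁻⁶×122×800 = 1.845 mm and elastic change from P = 150400×800/(625×109×10³) = 1.766 mm; these oppose, so the net change is 0.0784 mm (segment lengthens).

|ΔL| ≈ 0.0784 mm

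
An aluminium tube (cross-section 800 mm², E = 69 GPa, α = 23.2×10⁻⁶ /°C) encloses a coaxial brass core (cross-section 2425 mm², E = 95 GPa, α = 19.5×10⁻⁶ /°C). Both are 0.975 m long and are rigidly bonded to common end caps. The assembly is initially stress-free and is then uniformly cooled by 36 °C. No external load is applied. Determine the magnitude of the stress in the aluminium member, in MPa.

σ ≈ 7.41 MPa (tensile)

The aluminium has the larger α, so on cooling it would change length more than the brass if both were free. The rigid plates force a common final length, so the aluminium is put into tension and the brass into compression, with equal and opposite forces P (no external load).
Compatibility of the two members (thermal + elastic change equal): (α₁ − α₂)ΔT = P·[1/(A₁E₁) + 1/(A₂E₂)].
|α₁ − α₂|·ΔT = 3.7×10⁻⁶ × 36 = 0.0001332.
1/(A₁E₁) + 1/(A₂E₂) = 1/(800×69×10³) + 1/(2425×95×10³) = 2.246×10⁻⁸ N⁻¹.
So P = 0.0001332 / 2.246×10⁻⁸ = 5.931 kN.
σ_{aluminium} = P/A₁ = 5931/800 = 7.414 MPa, tensile.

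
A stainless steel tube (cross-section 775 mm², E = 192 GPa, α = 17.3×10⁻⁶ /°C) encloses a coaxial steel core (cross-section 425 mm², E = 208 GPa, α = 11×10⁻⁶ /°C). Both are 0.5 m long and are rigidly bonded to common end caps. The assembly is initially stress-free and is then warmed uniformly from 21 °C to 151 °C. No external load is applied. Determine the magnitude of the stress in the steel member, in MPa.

Equilibrium of a rigid end plate with no external load gives equal and opposite internal forces ±P in the two members. Since α_{stainless steel} > α_{steel}, heating drives the stainless steel into compression and the steel into tension.
Equating the net (thermal + elastic) strains gives |α₁ − α₂|·ΔT = P·[1/(A₁E₁) + 1/(A₂E₂)].
|α₁ − α₂|·ΔT = 6.3×10⁻⁶ × 130 = 0.000819.
1/(A₁E₁) + 1/(A₂E₂) = 1/(775×192×10³) + 1/(425×208×10³) = 1.803×10⁻⁸ N⁻¹.
P = 0.000819 / 1.803×10⁻⁸ = 45420 N = 45.42 kN.
σ_{steel} = P/A₂ = 45420/425 = 106.9 MPa, tensile.

σ ≈ 107 MPa (tensile)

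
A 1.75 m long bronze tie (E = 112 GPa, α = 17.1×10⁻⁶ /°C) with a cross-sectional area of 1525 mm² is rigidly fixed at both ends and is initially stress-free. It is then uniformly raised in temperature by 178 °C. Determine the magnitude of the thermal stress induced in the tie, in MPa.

Because both ends are immovable the net strain is zero, and the suppressed thermal strain is αΔT = 17.1×10⁻⁶ × 178 = 3043.8×10⁻⁶.
The stress required to suppress this strain is σ = Eε = 112×10³ × 3043.8×10⁻⁶ = 340.9 MPa, compressive since the tie is trying to expand.

σ ≈ 341 MPa (compressive)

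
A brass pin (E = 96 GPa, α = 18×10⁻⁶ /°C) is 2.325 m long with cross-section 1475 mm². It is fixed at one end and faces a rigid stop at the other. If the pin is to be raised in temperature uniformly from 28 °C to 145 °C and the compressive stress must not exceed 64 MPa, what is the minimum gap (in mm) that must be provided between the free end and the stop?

g ≈ 3.35 mm

With no wall the pin would lengthen by αΔT L = 18×10⁻⁶ × 117 × 2325 = 4.896 mm.
A stress of 64 MPa corresponds to the wall pushing the pin back by σL/E = 64×2325/(96×10³) = 1.55 mm.
The gap must absorb the remainder: g_min = 4.896 − 1.55 = 3.346 mm.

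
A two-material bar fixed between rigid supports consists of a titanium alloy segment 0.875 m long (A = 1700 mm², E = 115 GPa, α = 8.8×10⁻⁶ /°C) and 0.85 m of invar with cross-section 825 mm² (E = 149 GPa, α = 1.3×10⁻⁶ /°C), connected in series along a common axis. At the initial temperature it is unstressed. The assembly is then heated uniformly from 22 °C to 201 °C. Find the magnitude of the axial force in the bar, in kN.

P ≈ 138 kN (compressive)

Free thermal expansion of the whole bar: Σ αᵢΔT Lᵢ = 8.8×10⁻⁶×179×875 + 1.3×10⁻⁶×179×850 = 1.576 mm.
The rigid supports impose zero overall length change; the single axial force P common to all segments must satisfy P Σ Lᵢ/(AᵢEᵢ) = δ_free.
Σ Lᵢ/(AᵢEᵢ) = 875/(1700×115×10³) + 850/(825×149×10³) = 1.139×10⁻⁵ mm/N.
P = 1.576 / 1.139×10⁻⁵ = 138400 N = 138.4 kN, compressive.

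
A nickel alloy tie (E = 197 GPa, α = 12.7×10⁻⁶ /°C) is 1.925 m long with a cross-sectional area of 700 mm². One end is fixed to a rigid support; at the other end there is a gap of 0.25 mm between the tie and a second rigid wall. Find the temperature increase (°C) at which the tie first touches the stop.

ΔT ≈ 10.2 °C

Contact occurs when the free expansion equals the gap: αΔT L = 0.25 mm.
ΔT = 0.25 / (12.7×10⁻⁶ × 1925) = 10.23 °C.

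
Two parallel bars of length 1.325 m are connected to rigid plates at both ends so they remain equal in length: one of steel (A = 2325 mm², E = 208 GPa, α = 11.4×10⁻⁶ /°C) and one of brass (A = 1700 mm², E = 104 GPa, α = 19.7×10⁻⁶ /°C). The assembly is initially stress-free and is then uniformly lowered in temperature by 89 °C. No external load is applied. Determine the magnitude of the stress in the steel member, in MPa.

σ ≈ 41.1 MPa (compressive)

Equilibrium of a rigid end plate with no external load gives equal and opposite internal forces ±P in the two members. Since α_{brass} > α_{steel}, cooling drives the brass into tension and the steel into compression.
Compatibility of the two members (thermal + elastic change equal): (α₁ − α₂)ΔT = P·[1/(A₁E₁) + 1/(A₂E₂)].
|α₁ − α₂|·ΔT = 8.3×10⁻⁶ × 89 = 0.0007387.
1/(A₁E₁) + 1/(A₂E₂) = 1/(2325×208×10³) + 1/(1700×104×10³) = 7.724×10⁻⁹ N⁻¹.
So P = 0.0007387 / 7.724×10⁻⁹ = 95.64 kN.
σ_{steel} = P/A₁ = 95640/2325 = 41.13 MPa, compressive.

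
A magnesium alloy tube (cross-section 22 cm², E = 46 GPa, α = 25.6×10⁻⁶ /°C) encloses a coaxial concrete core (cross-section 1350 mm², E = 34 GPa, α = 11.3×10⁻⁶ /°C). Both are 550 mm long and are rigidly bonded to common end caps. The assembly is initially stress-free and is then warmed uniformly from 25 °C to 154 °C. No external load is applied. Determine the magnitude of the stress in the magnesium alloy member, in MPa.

σ ≈ 26.5 MPa (compressive)

Both members must finish at the same length. With the larger α, the magnesium alloy tends to over-expand; the plates restrain it, putting the magnesium alloy in compression and the concrete in tension. With no external load the two internal forces are equal and opposite, magnitude P.
Equating the net (thermal + elastic) strains gives |α₁ − α₂|·ΔT = P·[1/(A₁E₁) + 1/(A₂E₂)].
|α₁ − α₂|·ΔT = 14.3×10⁻⁶ × 129 = 0.001845.
1/(A₁E₁) + 1/(A₂E₂) = 1/(2200×46×10³) + 1/(1350×34×10³) = 3.167×10⁻⁸ N⁻¹.
P = 0.001845 / 3.167×10⁻⁸ = 58250 N = 58.25 kN.
σ_{magnesium alloy} = P/A₁ = 58250/2200 = 26.48 MPa, compressive.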